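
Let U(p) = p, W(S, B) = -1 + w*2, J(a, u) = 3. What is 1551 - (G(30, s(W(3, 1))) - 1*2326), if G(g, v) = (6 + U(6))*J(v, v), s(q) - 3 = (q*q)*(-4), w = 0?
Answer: 3841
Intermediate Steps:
W(S, B) = -1 (W(S, B) = -1 + 0*2 = -1 + 0 = -1)
s(q) = 3 - 4*q² (s(q) = 3 + (q*q)*(-4) = 3 + q²*(-4) = 3 - 4*q²)
G(g, v) = 36 (G(g, v) = (6 + 6)*3 = 12*3 = 36)
1551 - (G(30, s(W(3, 1))) - 1*2326) = 1551 - (36 - 1*2326) = 1551 - (36 - 2326) = 1551 - 1*(-2290) = 1551 + 2290 = 3841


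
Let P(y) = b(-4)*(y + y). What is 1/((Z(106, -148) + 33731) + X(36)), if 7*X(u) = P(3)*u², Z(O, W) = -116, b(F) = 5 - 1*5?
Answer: 1/33615 ≈ 2.9749e-5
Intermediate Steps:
b(F) = 0 (b(F) = 5 - 5 = 0)
P(y) = 0 (P(y) = 0*(y + y) = 0*(2*y) = 0)
X(u) = 0 (X(u) = (0*u²)/7 = (⅐)*0 = 0)
1/((Z(106, -148) + 33731) + X(36)) = 1/((-116 + 33731) + 0) = 1/(33615 + 0) = 1/33615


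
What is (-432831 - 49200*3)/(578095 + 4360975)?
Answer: -580431/4939070 ≈ -0.11752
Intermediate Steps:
(-432831 - 49200*3)/(578095 + 4360975) = (-432831 - 147600)/4939070 = -580431*1/4939070 = -580431/4939070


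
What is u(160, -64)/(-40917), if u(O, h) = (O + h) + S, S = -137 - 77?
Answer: 118/40917 ≈ 0.0028839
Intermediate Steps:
S = -214
u(O, h) = -214 + O + h (u(O, h) = (O + h) - 214 = -214 + O + h)
u(160, -64)/(-40917) = (-214 + 160 - 64)/(-40917) = -118*(-1/40917) = 118/40917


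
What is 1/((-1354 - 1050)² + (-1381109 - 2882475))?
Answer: 1/1515632 ≈ 6.5979e-7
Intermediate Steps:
1/((-1354 - 1050)² + (-1381109 - 2882475)) = 1/((-2404)² - 4263584) = 1/(5779216 - 4263584) = 1/1515632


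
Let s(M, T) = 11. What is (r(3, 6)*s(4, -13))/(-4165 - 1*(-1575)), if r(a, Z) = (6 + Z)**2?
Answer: -792/1295 ≈ -0.61158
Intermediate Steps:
(r(3, 6)*s(4, -13))/(-4165 - 1*(-1575)) = ((6 + 6)**2*11)/(-4165 - 1*(-1575)) = (12**2*11)/(-4165 + 1575) = (144*11)/(-2590) = 1584*(-1/2590) = -792/1295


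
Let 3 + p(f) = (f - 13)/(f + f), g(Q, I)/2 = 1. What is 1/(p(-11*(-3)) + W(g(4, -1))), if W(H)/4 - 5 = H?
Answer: 33/835 ≈ 0.039521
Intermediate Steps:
g(Q, I) = 2 (g(Q, I) = 2*1 = 2)
W(H) = 20 + 4*H
p(f) = -3 + (-13 + f)/(2*f) (p(f) = -3 + (f - 13)/(f + f) = -3 + (-13 + f)/((2*f)) = -3 + (-13 + f)*(1/(2*f)) = -3 + (-13 + f)/(2*f))
1/(p(-11*(-3)) + W(g(4, -1))) = 1/((-13 - (-55)*(-3))/(2*((-11*(-3)))) + (20 + 4*2)) = 1/((1/2)*(-13 - 5*33)/33 + (20 + 8)) = 1/((1/2)*(1/33)*(-13 - 165) + 28) = 1/((1/2)*(1/33)*(-178) + 28) = 1/(-89/33 + 28) = 1/(835/33) = 33/835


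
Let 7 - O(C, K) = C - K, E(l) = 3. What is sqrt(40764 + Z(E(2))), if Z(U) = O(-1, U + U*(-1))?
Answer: 2*sqrt(10193) ≈ 201.92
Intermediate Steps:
O(C, K) = 7 + K - C (O(C, K) = 7 - (C - K) = 7 + (K - C) = 7 + K - C)
Z(U) = 8 (Z(U) = 7 + (U + U*(-1)) - 1*(-1) = 7 + (U - U) + 1 = 7 + 0 + 1 = 8)
sqrt(40764 + Z(E(2))) = sqrt(40764 + 8) = sqrt(40772) = 2*sqrt(10193)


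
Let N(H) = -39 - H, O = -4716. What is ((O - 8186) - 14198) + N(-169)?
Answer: -26970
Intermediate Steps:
((O - 8186) - 14198) + N(-169) = ((-4716 - 8186) - 14198) + (-39 - 1*(-169)) = (-12902 - 14198) + (-39 + 169) = -27100 + 130 = -26970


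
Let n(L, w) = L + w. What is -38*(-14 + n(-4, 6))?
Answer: 456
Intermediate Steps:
-38*(-14 + n(-4, 6)) = -38*(-14 + (-4 + 6)) = -38*(-14 + 2) = -38*(-12) = 456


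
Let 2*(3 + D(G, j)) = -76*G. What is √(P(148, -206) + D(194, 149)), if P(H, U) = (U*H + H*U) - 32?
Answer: I*√68383 ≈ 261.5*I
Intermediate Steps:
D(G, j) = -3 - 38*G (D(G, j) = -3 + (-76*G)/2 = -3 - 38*G)
P(H, U) = -32 + 2*H*U (P(H, U) = (H*U + H*U) - 32 = 2*H*U - 32 = -32 + 2*H*U)
√(P(148, -206) + D(194, 149)) = √((-32 + 2*148*(-206)) + (-3 - 38*194)) = √((-32 - 60976) + (-3 - 7372)) = √(-61008 - 7375) = √(-68383) = I*√68383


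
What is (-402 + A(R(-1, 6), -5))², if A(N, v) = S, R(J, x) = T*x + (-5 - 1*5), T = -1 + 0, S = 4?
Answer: 158404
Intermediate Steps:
T = -1
R(J, x) = -10 - x (R(J, x) = -x + (-5 - 1*5) = -x + (-5 - 5) = -x - 10 = -10 - x)
A(N, v) = 4
(-402 + A(R(-1, 6), -5))² = (-402 + 4)² = (-398)² = 158404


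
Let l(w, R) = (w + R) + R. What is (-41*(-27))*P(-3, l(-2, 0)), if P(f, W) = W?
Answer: -2214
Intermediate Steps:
l(w, R) = w + 2*R (l(w, R) = (R + w) + R = w + 2*R)
(-41*(-27))*P(-3, l(-2, 0)) = (-41*(-27))*(-2 + 2*0) = 1107*(-2 + 0) = 1107*(-2) = -2214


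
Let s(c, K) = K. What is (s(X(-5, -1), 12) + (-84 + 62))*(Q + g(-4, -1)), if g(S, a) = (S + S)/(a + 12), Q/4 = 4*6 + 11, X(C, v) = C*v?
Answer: -15320/11 ≈ -1392.7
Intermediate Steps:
Q = 140 (Q = 4*(4*6 + 11) = 4*(24 + 11) = 4*35 = 140)
g(S, a) = 2*S/(12 + a) (g(S, a) = (2*S)/(12 + a) = 2*S/(12 + a))
(s(X(-5, -1), 12) + (-84 + 62))*(Q + g(-4, -1)) = (12 + (-84 + 62))*(140 + 2*(-4)/(12 - 1)) = (12 - 22)*(140 + 2*(-4)/11) = -10*(140 + 2*(-4)*(1/11)) = -10*(140 - 8/11) = -10*1532/11 = -15320/11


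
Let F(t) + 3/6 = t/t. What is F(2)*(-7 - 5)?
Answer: -6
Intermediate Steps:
F(t) = ½ (F(t) = -½ + t/t = -½ + 1 = ½)
F(2)*(-7 - 5) = (-7 - 5)/2 = (½)*(-12) = -6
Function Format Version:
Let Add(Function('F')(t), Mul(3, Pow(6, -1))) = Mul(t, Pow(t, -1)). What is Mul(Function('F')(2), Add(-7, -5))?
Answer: -6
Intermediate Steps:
Function('F')(t) = Rational(1, 2) (Function('F')(t) = Add(Rational(-1, 2), Mul(t, Pow(t, -1))) = Add(Rational(-1, 2), 1) = Rational(1, 2))
Mul(Function('F')(2), Add(-7, -5)) = Mul(Rational(1, 2), Add(-7, -5)) = Mul(Rational(1, 2), -12) = -6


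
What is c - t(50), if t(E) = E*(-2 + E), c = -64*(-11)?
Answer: -1696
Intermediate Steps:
c = 704
c - t(50) = 704 - 50*(-2 + 50) = 704 - 50*48 = 704 - 1*2400 = 704 - 2400 = -1696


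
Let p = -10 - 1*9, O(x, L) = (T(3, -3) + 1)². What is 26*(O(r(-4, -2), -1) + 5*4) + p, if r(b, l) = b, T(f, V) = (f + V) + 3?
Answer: 917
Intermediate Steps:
T(f, V) = 3 + V + f (T(f, V) = (V + f) + 3 = 3 + V + f)
O(x, L) = 16 (O(x, L) = ((3 - 3 + 3) + 1)² = (3 + 1)² = 4² = 16)
p = -19 (p = -10 - 9 = -19)
26*(O(r(-4, -2), -1) + 5*4) + p = 26*(16 + 5*4) - 19 = 26*(16 + 20) - 19 = 26*36 - 19 = 936 - 19 = 917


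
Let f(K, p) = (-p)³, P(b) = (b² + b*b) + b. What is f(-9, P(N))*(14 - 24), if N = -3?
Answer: 33750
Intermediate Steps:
P(b) = b + 2*b² (P(b) = (b² + b²) + b = 2*b² + b = b + 2*b²)
f(K, p) = -p³
f(-9, P(N))*(14 - 24) = (-(-3*(1 + 2*(-3)))³)*(14 - 24) = -(-3*(1 - 6))³*(-10) = -(-3*(-5))³*(-10) = -1*15³*(-10) = -1*3375*(-10) = -3375*(-10) = 33750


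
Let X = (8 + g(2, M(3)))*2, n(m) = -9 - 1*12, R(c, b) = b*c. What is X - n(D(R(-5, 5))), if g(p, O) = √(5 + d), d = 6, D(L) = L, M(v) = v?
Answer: 37 + 2*√11 ≈ 43.633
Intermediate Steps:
n(m) = -21 (n(m) = -9 - 12 = -21)
g(p, O) = √11 (g(p, O) = √(5 + 6) = √11)
X = 16 + 2*√11 (X = (8 + √11)*2 = 16 + 2*√11 ≈ 22.633)
X - n(D(R(-5, 5))) = (16 + 2*√11) - 1*(-21) = (16 + 2*√11) + 21 = 37 + 2*√11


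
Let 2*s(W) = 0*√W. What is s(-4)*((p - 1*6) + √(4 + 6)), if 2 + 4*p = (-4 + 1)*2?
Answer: 0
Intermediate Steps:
p = -2 (p = -½ + ((-4 + 1)*2)/4 = -½ + (-3*2)/4 = -½ + (¼)*(-6) = -½ - 3/2 = -2)
s(W) = 0 (s(W) = (0*√W)/2 = (½)*0 = 0)
s(-4)*((p - 1*6) + √(4 + 6)) = 0*((-2 - 1*6) + √(4 + 6)) = 0*((-2 - 6) + √10) = 0*(-8 + √10) = 0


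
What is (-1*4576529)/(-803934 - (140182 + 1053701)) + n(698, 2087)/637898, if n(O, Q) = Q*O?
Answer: 2914815331592/637201734333 ≈ 4.5744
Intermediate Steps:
n(O, Q) = O*Q
(-1*4576529)/(-803934 - (140182 + 1053701)) + n(698, 2087)/637898 = (-1*4576529)/(-803934 - (140182 + 1053701)) + (698*2087)/637898 = -4576529/(-803934 - 1*1193883) + 1456726*(1/637898) = -4576529/(-803934 - 1193883) + 728363/318949 = -4576529/(-1997817) + 728363/318949 = -4576529*(-1/1997817) + 728363/318949 = 4576529/1997817 + 728363/318949 = 2914815331592/637201734333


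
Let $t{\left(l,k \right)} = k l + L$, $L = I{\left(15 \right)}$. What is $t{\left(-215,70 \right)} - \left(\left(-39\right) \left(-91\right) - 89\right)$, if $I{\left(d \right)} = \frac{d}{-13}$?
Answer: $- \frac{240645}{13} \approx -18511.0$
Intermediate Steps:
$I{\left(d \right)} = - \frac{d}{13}$ ($I{\left(d \right)} = d \left(- \frac{1}{13}\right) = - \frac{d}{13}$)
$L = - \frac{15}{13}$ ($L = \left(- \frac{1}{13}\right) 15 = - \frac{15}{13} \approx -1.1538$)
$t{\left(l,k \right)} = - \frac{15}{13} + k l$ ($t{\left(l,k \right)} = k l - \frac{15}{13} = - \frac{15}{13} + k l$)
$t{\left(-215,70 \right)} - \left(\left(-39\right) \left(-91\right) - 89\right) = \left(- \frac{15}{13} + 70 \left(-215\right)\right) - \left(\left(-39\right) \left(-91\right) - 89\right) = \left(- \frac{15}{13} - 15050\right) - \left(3549 - 89\right) = - \frac{195665}{13} - 3460 = - \frac{240645}{13}$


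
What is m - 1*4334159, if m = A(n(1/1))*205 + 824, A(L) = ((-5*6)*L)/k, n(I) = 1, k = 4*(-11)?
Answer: -95330295/22 ≈ -4.3332e+6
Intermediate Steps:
k = -44
A(L) = 15*L/22 (A(L) = ((-5*6)*L)/(-44) = -30*L*(-1/44) = 15*L/22)
m = 21203/22 (m = ((15/22)*1)*205 + 824 = (15/22)*205 + 824 = 3075/22 + 824 = 21203/22 ≈ 963.77)
m - 1*4334159 = 21203/22 - 1*4334159 = 21203/22 - 4334159 = -95330295/22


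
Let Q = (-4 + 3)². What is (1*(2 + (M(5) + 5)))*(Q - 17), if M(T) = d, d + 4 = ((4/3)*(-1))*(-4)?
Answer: -400/3 ≈ -133.33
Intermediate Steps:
Q = 1 (Q = (-1)² = 1)
d = 4/3 (d = -4 + ((4/3)*(-1))*(-4) = -4 - 4/3*(-4) = -4 + 16/3 = 4/3 ≈ 1.3333)
M(T) = 4/3
(1*(2 + (M(5) + 5)))*(Q - 17) = (1*(2 + (4/3 + 5)))*(1 - 17) = (1*(2 + 19/3))*(-16) = (1*(25/3))*(-16) = (25/3)*(-16) = -400/3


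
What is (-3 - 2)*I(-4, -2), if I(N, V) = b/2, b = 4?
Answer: -10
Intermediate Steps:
I(N, V) = 2 (I(N, V) = 4/2 = 4*(½) = 2)
(-3 - 2)*I(-4, -2) = (-3 - 2)*2 = -5*2 = -10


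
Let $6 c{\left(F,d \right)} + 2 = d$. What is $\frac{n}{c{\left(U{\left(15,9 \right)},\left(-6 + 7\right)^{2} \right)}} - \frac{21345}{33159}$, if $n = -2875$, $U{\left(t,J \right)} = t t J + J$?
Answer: $\frac{190657135}{11053} \approx 17249.0$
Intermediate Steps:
$U{\left(t,J \right)} = J + J t^{2}$ ($U{\left(t,J \right)} = t^{2} J + J = J t^{2} + J = J + J t^{2}$)
$c{\left(F,d \right)} = - \frac{1}{3} + \frac{d}{6}$
$\frac{n}{c{\left(U{\left(15,9 \right)},\left(-6 + 7\right)^{2} \right)}} - \frac{21345}{33159} = - \frac{2875}{- \frac{1}{3} + \frac{\left(-6 + 7\right)^{2}}{6}} - \frac{21345}{33159} = - \frac{2875}{- \frac{1}{3} + \frac{1^{2}}{6}} - \frac{7115}{11053} = - \frac{2875}{- \frac{1}{3} + \frac{1}{6} \cdot 1} - \frac{7115}{11053} = - \frac{2875}{- \frac{1}{3} + \frac{1}{6}} - \frac{7115}{11053} = - \frac{2875}{- \frac{1}{6}} - \frac{7115}{11053} = \left(-2875\right) \left(-6\right) - \frac{7115}{11053} = 17250 - \frac{7115}{11053} = \frac{190657135}{11053}$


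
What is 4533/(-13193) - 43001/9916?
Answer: -612261421/130821788 ≈ -4.6801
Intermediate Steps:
4533/(-13193) - 43001/9916 = 4533*(-1/13193) - 43001*1/9916 = -4533/13193 - 43001/9916 = -612261421/130821788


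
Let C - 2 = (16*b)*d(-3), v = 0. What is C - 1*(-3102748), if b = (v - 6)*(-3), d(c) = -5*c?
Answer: 3107070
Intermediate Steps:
b = 18 (b = (0 - 6)*(-3) = -6*(-3) = 18)
C = 4322 (C = 2 + (16*18)*(-5*(-3)) = 2 + 288*15 = 2 + 4320 = 4322)
C - 1*(-3102748) = 4322 - 1*(-3102748) = 4322 + 3102748 = 3107070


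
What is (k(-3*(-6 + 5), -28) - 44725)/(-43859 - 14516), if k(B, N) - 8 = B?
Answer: 44714/58375 ≈ 0.76598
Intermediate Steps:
k(B, N) = 8 + B
(k(-3*(-6 + 5), -28) - 44725)/(-43859 - 14516) = ((8 - 3*(-6 + 5)) - 44725)/(-43859 - 14516) = ((8 - 3*(-1)) - 44725)/(-58375) = ((8 + 3) - 44725)*(-1/58375) = (11 - 44725)*(-1/58375) = -44714*(-1/58375) = 44714/58375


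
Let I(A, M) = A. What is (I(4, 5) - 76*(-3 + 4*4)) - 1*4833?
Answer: -5817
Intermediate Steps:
(I(4, 5) - 76*(-3 + 4*4)) - 1*4833 = (4 - 76*(-3 + 4*4)) - 1*4833 = (4 - 76*(-3 + 16)) - 4833 = (4 - 76*13) - 4833 = (4 - 988) - 4833 = -984 - 4833 = -5817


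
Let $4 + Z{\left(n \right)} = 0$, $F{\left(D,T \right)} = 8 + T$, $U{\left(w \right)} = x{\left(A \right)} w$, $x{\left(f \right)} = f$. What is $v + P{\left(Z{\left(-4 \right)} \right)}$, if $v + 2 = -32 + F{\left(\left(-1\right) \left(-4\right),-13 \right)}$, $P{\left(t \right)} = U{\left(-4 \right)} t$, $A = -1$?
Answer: $-55$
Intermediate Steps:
$U{\left(w \right)} = - w$
$Z{\left(n \right)} = -4$ ($Z{\left(n \right)} = -4 + 0 = -4$)
$P{\left(t \right)} = 4 t$ ($P{\left(t \right)} = \left(-1\right) \left(-4\right) t = 4 t$)
$v = -39$ ($v = -2 + \left(-32 + \left(8 - 13\right)\right) = -2 - 37 = -39$)
$v + P{\left(Z{\left(-4 \right)} \right)} = -39 + 4 \left(-4\right) = -39 - 16 = -55$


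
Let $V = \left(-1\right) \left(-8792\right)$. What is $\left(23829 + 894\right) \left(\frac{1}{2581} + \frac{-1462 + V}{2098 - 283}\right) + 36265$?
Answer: $\frac{42510438034}{312301} \approx 1.3612 \cdot 10^{5}$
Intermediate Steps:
$V = 8792$
$\left(23829 + 894\right) \left(\frac{1}{2581} + \frac{-1462 + V}{2098 - 283}\right) + 36265 = \left(23829 + 894\right) \left(\frac{1}{2581} + \frac{-1462 + 8792}{2098 - 283}\right) + 36265 = 24723 \left(\frac{1}{2581} + \frac{7330}{1815}\right) + 36265 = 24723 \left(\frac{1}{2581} + 7330 \cdot \frac{1}{1815}\right) + 36265 = 24723 \left(\frac{1}{2581} + \frac{1466}{363}\right) + 36265 = 24723 \cdot \frac{3784109}{936903} + 36265 = \frac{31184842269}{312301} + 36265 = \frac{42510438034}{312301}$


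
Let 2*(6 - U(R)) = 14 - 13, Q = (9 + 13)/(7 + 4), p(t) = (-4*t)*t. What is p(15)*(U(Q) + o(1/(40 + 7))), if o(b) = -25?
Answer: 17550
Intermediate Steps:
p(t) = -4*t**2
Q = 2 (Q = 22/11 = 22*(1/11) = 2)
U(R) = 11/2 (U(R) = 6 - (14 - 13)/2 = 6 - 1/2*1 = 6 - 1/2 = 11/2)
p(15)*(U(Q) + o(1/(40 + 7))) = (-4*15**2)*(11/2 - 25) = -4*225*(-39/2) = -900*(-39/2) = 17550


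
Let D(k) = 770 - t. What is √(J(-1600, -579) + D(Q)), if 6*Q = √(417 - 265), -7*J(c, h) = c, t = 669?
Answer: √16149/7 ≈ 18.154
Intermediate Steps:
J(c, h) = -c/7
Q = √38/3 (Q = √(417 - 265)/6 = √152/6 = (2*√38)/6 = √38/3 ≈ 2.0548)
D(k) = 101 (D(k) = 770 - 1*669 = 770 - 669 = 101)
√(J(-1600, -579) + D(Q)) = √(-⅐*(-1600) + 101) = √(1600/7 + 101) = √(2307/7) = √16149/7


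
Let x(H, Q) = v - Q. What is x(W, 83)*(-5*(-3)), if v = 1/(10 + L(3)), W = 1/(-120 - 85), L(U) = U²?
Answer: -23640/19 ≈ -1244.2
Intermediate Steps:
W = -1/205 (W = 1/(-205) = -1/205 ≈ -0.0048781)
v = 1/19 (v = 1/(10 + 3²) = 1/(10 + 9) = 1/19 ≈ 0.052632)
x(H, Q) = 1/19 - Q
x(W, 83)*(-5*(-3)) = (1/19 - 1*83)*(-5*(-3)) = (1/19 - 83)*15 = -1576/19*15 = -23640/19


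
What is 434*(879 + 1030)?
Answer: 828506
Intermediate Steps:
434*(879 + 1030) = 434*1909 = 828506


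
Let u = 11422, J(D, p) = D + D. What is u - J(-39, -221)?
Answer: 11500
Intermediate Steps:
J(D, p) = 2*D
u - J(-39, -221) = 11422 - 2*(-39) = 11422 - 1*(-78) = 11422 + 78 = 11500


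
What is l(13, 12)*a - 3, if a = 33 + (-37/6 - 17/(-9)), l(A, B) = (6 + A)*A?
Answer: 127645/18 ≈ 7091.4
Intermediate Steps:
l(A, B) = A*(6 + A)
a = 517/18 (a = 33 + (-37*⅙ - 17*(-⅑)) = 33 + (-37/6 + 17/9) = 33 - 77/18 = 517/18 ≈ 28.722)
l(13, 12)*a - 3 = (13*(6 + 13))*(517/18) - 3 = (13*19)*(517/18) - 3 = 247*(517/18) - 3 = 127699/18 - 3 = 127645/18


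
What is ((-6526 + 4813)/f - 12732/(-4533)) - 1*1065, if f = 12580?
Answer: -20193123523/19008380 ≈ -1062.3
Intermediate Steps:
((-6526 + 4813)/f - 12732/(-4533)) - 1*1065 = ((-6526 + 4813)/12580 - 12732/(-4533)) - 1*1065 = (-1713*1/12580 - 12732*(-1/4533)) - 1065 = (-1713/12580 + 4244/1511) - 1065 = 50801177/19008380 - 1065 = -20193123523/19008380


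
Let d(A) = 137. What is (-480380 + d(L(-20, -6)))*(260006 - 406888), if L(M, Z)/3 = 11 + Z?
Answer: 70539052326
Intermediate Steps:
L(M, Z) = 33 + 3*Z (L(M, Z) = 3*(11 + Z) = 33 + 3*Z)
(-480380 + d(L(-20, -6)))*(260006 - 406888) = (-480380 + 137)*(260006 - 406888) = -480243*(-146882) = 70539052326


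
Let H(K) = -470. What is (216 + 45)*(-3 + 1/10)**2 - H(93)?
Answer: 266501/100 ≈ 2665.0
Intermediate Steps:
(216 + 45)*(-3 + 1/10)**2 - H(93) = (216 + 45)*(-3 + 1/10)**2 - 1*(-470) = 261*(-3 + 1/10)**2 + 470 = 261*(-29/10)**2 + 470 = 261*(841/100) + 470 = 219501/100 + 470 = 266501/100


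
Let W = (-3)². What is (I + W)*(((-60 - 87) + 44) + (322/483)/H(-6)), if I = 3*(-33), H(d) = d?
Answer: 9280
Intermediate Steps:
I = -99
W = 9
(I + W)*(((-60 - 87) + 44) + (322/483)/H(-6)) = (-99 + 9)*(((-60 - 87) + 44) + (322/483)/(-6)) = -90*((-147 + 44) + (322*(1/483))*(-⅙)) = -90*(-103 + (⅔)*(-⅙)) = -90*(-103 - ⅑) = -90*(-928/9) = 9280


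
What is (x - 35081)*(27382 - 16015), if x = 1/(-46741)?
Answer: -18638708857074/46741 ≈ -3.9877e+8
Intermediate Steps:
x = -1/46741 ≈ -2.1394e-5
(x - 35081)*(27382 - 16015) = (-1/46741 - 35081)*(27382 - 16015) = -1639721022/46741*11367 = -18638708857074/46741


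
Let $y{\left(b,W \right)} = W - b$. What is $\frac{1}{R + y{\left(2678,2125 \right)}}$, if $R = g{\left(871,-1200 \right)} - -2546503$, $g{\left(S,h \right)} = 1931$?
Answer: $\frac{1}{2547881} \approx 3.9248 \cdot 10^{-7}$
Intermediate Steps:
$R = 2548434$ ($R = 1931 - -2546503 = 1931 + 2546503 = 2548434$)
$\frac{1}{R + y{\left(2678,2125 \right)}} = \frac{1}{2548434 + \left(2125 - 2678\right)} = \frac{1}{2548434 - 553} = \frac{1}{2547881}$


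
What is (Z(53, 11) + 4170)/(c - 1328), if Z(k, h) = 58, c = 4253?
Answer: 4228/2925 ≈ 1.4455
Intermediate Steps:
(Z(53, 11) + 4170)/(c - 1328) = (58 + 4170)/(4253 - 1328) = 4228/2925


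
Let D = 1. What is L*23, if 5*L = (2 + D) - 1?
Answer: 46/5 ≈ 9.2000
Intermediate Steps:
L = ⅖ (L = ((2 + 1) - 1)/5 = (3 - 1)/5 = (⅕)*2 = ⅖ ≈ 0.40000)
L*23 = (⅖)*23 = 46/5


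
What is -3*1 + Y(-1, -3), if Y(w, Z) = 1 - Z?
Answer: 1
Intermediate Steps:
-3*1 + Y(-1, -3) = -3*1 + (1 - 1*(-3)) = -3 + (1 + 3) = -3 + 4 = 1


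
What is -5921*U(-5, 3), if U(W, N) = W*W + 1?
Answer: -153946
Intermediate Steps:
U(W, N) = 1 + W**2 (U(W, N) = W**2 + 1 = 1 + W**2)
-5921*U(-5, 3) = -5921*(1 + (-5)**2) = -5921*(1 + 25) = -5921*26 = -153946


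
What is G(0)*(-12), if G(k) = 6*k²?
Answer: 0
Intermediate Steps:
G(0)*(-12) = (6*0²)*(-12) = (6*0)*(-12) = 0*(-12) = 0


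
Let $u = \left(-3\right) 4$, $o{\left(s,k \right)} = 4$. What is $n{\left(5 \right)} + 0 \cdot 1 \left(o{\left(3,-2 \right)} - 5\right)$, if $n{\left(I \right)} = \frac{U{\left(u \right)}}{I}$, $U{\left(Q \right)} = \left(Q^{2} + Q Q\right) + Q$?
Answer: $\frac{276}{5} \approx 55.2$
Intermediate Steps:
$u = -12$
$U{\left(Q \right)} = Q + 2 Q^{2}$ ($U{\left(Q \right)} = \left(Q^{2} + Q^{2}\right) + Q = 2 Q^{2} + Q = Q + 2 Q^{2}$)
$n{\left(I \right)} = \frac{276}{I}$ ($n{\left(I \right)} = \frac{\left(-12\right) \left(1 + 2 \left(-12\right)\right)}{I} = \frac{\left(-12\right) \left(1 - 24\right)}{I} = \frac{\left(-12\right) \left(-23\right)}{I} = \frac{276}{I}$)
$n{\left(5 \right)} + 0 \cdot 1 \left(o{\left(3,-2 \right)} - 5\right) = \frac{276}{5} + 0 \cdot 1 \left(4 - 5\right) = 276 \cdot \frac{1}{5} + 0 \cdot 1 \left(-1\right) = \frac{276}{5} + 0 \left(-1\right) = \frac{276}{5} + 0 = \frac{276}{5}$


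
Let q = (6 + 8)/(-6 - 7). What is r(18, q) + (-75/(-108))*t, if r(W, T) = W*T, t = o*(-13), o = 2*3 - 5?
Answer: -13297/468 ≈ -28.412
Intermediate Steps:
o = 1 (o = 6 - 5 = 1)
q = -14/13 (q = 14/(-13) = 14*(-1/13) = -14/13 ≈ -1.0769)
t = -13 (t = 1*(-13) = -13)
r(W, T) = T*W
r(18, q) + (-75/(-108))*t = -14/13*18 - 75/(-108)*(-13) = -252/13 - 75*(-1/108)*(-13) = -252/13 + (25/36)*(-13) = -252/13 - 325/36 = -13297/468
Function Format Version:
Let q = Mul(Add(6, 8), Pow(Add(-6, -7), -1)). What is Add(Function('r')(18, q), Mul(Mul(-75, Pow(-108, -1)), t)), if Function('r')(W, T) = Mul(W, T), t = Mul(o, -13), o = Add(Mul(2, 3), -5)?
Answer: Rational(-13297, 468) ≈ -28.412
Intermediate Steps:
o = 1 (o = Add(6, -5) = 1)
q = Rational(-14, 13) (q = Mul(14, Pow(-13, -1)) = Mul(14, Rational(-1, 13)) = Rational(-14, 13) ≈ -1.0769)
t = -13 (t = Mul(1, -13) = -13)
Function('r')(W, T) = Mul(T, W)
Add(Function('r')(18, q), Mul(Mul(-75, Pow(-108, -1)), t)) = Add(Mul(Rational(-14, 13), 18), Mul(Mul(-75, Pow(-108, -1)), -13)) = Add(Rational(-252, 13), Mul(Mul(-75, Rational(-1, 108)), -13)) = Add(Rational(-252, 13), Mul(Rational(25, 36), -13)) = Add(Rational(-252, 13), Rational(-325, 36)) = Rational(-13297, 468)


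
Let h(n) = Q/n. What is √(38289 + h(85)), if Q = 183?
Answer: 2*√69163395/85 ≈ 195.68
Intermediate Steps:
h(n) = 183/n
√(38289 + h(85)) = √(38289 + 183/85) = √(3254748/85) = 2*√69163395/85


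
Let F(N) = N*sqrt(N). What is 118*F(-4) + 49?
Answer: 49 - 944*I ≈ 49.0 - 944.0*I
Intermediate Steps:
F(N) = N**(3/2)
118*F(-4) + 49 = 118*(-4)**(3/2) + 49 = 118*(-8*I) + 49 = -944*I + 49 = 49 - 944*I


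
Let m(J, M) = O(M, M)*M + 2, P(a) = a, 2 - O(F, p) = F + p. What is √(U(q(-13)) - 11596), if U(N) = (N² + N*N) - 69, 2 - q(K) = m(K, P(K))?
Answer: √253327 ≈ 503.32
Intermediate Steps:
O(F, p) = 2 - F - p (O(F, p) = 2 - (F + p) = 2 + (-F - p) = 2 - F - p)
m(J, M) = 2 + M*(2 - 2*M) (m(J, M) = (2 - M - M)*M + 2 = (2 - 2*M)*M + 2 = M*(2 - 2*M) + 2 = 2 + M*(2 - 2*M))
q(K) = 2*K*(-1 + K) (q(K) = 2 - (2 - 2*K*(-1 + K)) = 2 + (-2 + 2*K*(-1 + K)) = 2*K*(-1 + K))
U(N) = -69 + 2*N² (U(N) = (N² + N²) - 69 = 2*N² - 69 = -69 + 2*N²)
√(U(q(-13)) - 11596) = √((-69 + 2*(2*(-13)*(-1 - 13))²) - 11596) = √((-69 + 2*(2*(-13)*(-14))²) - 11596) = √((-69 + 2*364²) - 11596) = √((-69 + 2*132496) - 11596) = √((-69 + 264992) - 11596) = √(264923 - 11596) = √253327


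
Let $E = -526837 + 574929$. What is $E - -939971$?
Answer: $988063$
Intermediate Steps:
$E = 48092$
$E - -939971 = 48092 - -939971 = 48092 + 939971 = 988063$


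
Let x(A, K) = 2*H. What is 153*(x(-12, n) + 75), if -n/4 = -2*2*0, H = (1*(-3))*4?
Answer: 7803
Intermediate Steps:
H = -12 (H = -3*4 = -12)
n = 0 (n = -4*(-2*2)*0 = -(-16)*0 = -4*0 = 0)
x(A, K) = -24 (x(A, K) = 2*(-12) = -24)
153*(x(-12, n) + 75) = 153*(-24 + 75) = 153*51 = 7803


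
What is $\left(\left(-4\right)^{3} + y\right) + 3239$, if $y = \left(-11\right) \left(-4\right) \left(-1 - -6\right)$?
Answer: $3395$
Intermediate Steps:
$y = 220$ ($y = 44 \left(-1 + 6\right) = 44 \cdot 5 = 220$)
$\left(\left(-4\right)^{3} + y\right) + 3239 = \left(\left(-4\right)^{3} + 220\right) + 3239 = \left(-64 + 220\right) + 3239 = 156 + 3239 = 3395$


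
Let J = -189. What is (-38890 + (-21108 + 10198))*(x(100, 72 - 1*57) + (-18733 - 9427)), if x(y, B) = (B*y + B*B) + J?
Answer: 1325875200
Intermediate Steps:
x(y, B) = -189 + B² + B*y (x(y, B) = (B*y + B*B) - 189 = (B*y + B²) - 189 = (B² + B*y) - 189 = -189 + B² + B*y)
(-38890 + (-21108 + 10198))*(x(100, 72 - 1*57) + (-18733 - 9427)) = (-38890 + (-21108 + 10198))*((-189 + (72 - 1*57)² + (72 - 1*57)*100) + (-18733 - 9427)) = (-38890 - 10910)*((-189 + (72 - 57)² + (72 - 57)*100) - 28160) = -49800*((-189 + 15² + 15*100) - 28160) = -49800*((-189 + 225 + 1500) - 28160) = -49800*(1536 - 28160) = -49800*(-26624) = 1325875200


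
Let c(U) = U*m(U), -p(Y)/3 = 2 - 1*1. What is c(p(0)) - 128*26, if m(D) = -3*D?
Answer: -3355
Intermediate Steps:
p(Y) = -3 (p(Y) = -3*(2 - 1*1) = -3*(2 - 1) = -3*1 = -3)
c(U) = -3*U² (c(U) = U*(-3*U) = -3*U²)
c(p(0)) - 128*26 = -3*(-3)² - 128*26 = -3*9 - 3328 = -27 - 3328 = -3355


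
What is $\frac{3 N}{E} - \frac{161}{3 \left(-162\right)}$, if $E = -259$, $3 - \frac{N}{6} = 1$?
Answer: $\frac{24203}{125874} \approx 0.19228$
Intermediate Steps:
$N = 12$ ($N = 18 - 6 = 12$)
$\frac{3 N}{E} - \frac{161}{3 \left(-162\right)} = \frac{3 \cdot 12}{-259} - \frac{161}{3 \left(-162\right)} = 36 \left(- \frac{1}{259}\right) - \frac{161}{-486} = - \frac{36}{259} - - \frac{161}{486} = - \frac{36}{259} + \frac{161}{486} = \frac{24203}{125874}$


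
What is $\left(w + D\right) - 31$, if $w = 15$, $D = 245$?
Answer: $229$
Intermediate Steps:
$\left(w + D\right) - 31 = \left(15 + 245\right) - 31 = 260 - 31 = 229$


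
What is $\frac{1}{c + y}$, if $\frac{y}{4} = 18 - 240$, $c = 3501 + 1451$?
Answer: $\frac{1}{4064} \approx 0.00024606$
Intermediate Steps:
$c = 4952$
$y = -888$ ($y = 4 \left(18 - 240\right) = 4 \left(-222\right) = -888$)
$\frac{1}{c + y} = \frac{1}{4952 - 888} = \frac{1}{4064}$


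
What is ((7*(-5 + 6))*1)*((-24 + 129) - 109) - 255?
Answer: -283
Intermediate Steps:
((7*(-5 + 6))*1)*((-24 + 129) - 109) - 255 = ((7*1)*1)*(105 - 109) - 255 = (7*1)*(-4) - 255 = 7*(-4) - 255 = -28 - 255 = -283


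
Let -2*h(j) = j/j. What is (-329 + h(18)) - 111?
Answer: -881/2 ≈ -440.50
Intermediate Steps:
h(j) = -½ (h(j) = -j/(2*j) = -½*1 = -½)
(-329 + h(18)) - 111 = (-329 - ½) - 111 = -659/2 - 111 = -881/2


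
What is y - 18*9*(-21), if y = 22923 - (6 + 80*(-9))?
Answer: 27039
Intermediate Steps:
y = 23637 (y = 22923 - (6 - 720) = 22923 - 1*(-714) = 22923 + 714 = 23637)
y - 18*9*(-21) = 23637 - 18*9*(-21) = 23637 - 162*(-21) = 23637 - 1*(-3402) = 23637 + 3402 = 27039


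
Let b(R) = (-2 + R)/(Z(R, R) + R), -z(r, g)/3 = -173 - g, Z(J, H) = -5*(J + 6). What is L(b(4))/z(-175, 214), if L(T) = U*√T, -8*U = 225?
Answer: -25*I*√23/23736 ≈ -0.0050512*I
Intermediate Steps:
Z(J, H) = -30 - 5*J (Z(J, H) = -5*(6 + J) = -30 - 5*J)
U = -225/8 (U = -⅛*225 = -225/8 ≈ -28.125)
z(r, g) = 519 + 3*g (z(r, g) = -3*(-173 - g) = 519 + 3*g)
b(R) = (-2 + R)/(-30 - 4*R) (b(R) = (-2 + R)/((-30 - 5*R) + R) = (-2 + R)/(-30 - 4*R))
L(T) = -225*√T/8
L(b(4))/z(-175, 214) = (-225*√2*√(2 - 1*4)/(2*√(15 + 2*4))/8)/(519 + 3*214) = (-225*√2*√(2 - 4)/(2*√(15 + 8))/8)/(519 + 642) = -225*I*√23/23/8/1161 = -225*I*√23/23/8*(1/1161) = -225*I*√23/184*(1/1161) = -25*I*√23/23736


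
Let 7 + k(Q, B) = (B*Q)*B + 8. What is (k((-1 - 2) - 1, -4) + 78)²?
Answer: 225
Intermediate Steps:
k(Q, B) = 1 + Q*B² (k(Q, B) = -7 + ((B*Q)*B + 8) = -7 + (Q*B² + 8) = -7 + (8 + Q*B²) = 1 + Q*B²)
(k((-1 - 2) - 1, -4) + 78)² = ((1 + ((-1 - 2) - 1)*(-4)²) + 78)² = ((1 + (-3 - 1)*16) + 78)² = ((1 - 4*16) + 78)² = ((1 - 64) + 78)² = (-63 + 78)² = 15² = 225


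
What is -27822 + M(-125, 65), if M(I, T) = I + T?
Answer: -27882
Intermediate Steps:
-27822 + M(-125, 65) = -27822 + (-125 + 65) = -27822 - 60 = -27882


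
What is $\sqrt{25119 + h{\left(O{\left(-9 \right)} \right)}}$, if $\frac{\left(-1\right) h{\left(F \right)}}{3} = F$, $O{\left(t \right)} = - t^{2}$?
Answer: $3 \sqrt{2818} \approx 159.25$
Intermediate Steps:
$h{\left(F \right)} = - 3 F$
$\sqrt{25119 + h{\left(O{\left(-9 \right)} \right)}} = \sqrt{25119 - 3 \left(- \left(-9\right)^{2}\right)} = \sqrt{25119 - 3 \left(\left(-1\right) 81\right)} = \sqrt{25119 - -243} = \sqrt{25119 + 243} = \sqrt{25362} = 3 \sqrt{2818}$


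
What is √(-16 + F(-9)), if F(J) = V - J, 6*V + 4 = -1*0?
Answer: I*√69/3 ≈ 2.7689*I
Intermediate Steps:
V = -⅔ (V = -⅔ + (-1*0)/6 = -⅔ + (⅙)*0 = -⅔ + 0 = -⅔ ≈ -0.66667)
F(J) = -⅔ - J
√(-16 + F(-9)) = √(-16 + (-⅔ - 1*(-9))) = √(-16 + (-⅔ + 9)) = √(-16 + 25/3) = √(-23/3) = I*√69/3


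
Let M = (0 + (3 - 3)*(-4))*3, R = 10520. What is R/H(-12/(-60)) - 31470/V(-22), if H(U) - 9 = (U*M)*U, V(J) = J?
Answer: 257335/99 ≈ 2599.3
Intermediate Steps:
M = 0 (M = (0 + 0*(-4))*3 = (0 + 0)*3 = 0*3 = 0)
H(U) = 9 (H(U) = 9 + (U*0)*U = 9 + 0*U = 9 + 0 = 9)
R/H(-12/(-60)) - 31470/V(-22) = 10520/9 - 31470/(-22) = 10520*(⅑) - 31470*(-1/22) = 10520/9 + 15735/11 = 257335/99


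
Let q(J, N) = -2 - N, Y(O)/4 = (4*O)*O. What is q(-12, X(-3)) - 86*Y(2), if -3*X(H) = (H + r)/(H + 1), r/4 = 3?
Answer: -11015/2 ≈ -5507.5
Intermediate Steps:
r = 12 (r = 4*3 = 12)
X(H) = -(12 + H)/(3*(1 + H)) (X(H) = -(H + 12)/(3*(H + 1)) = -(12 + H)/(3*(1 + H)))
Y(O) = 16*O**2 (Y(O) = 4*((4*O)*O) = 4*(4*O**2) = 16*O**2)
q(-12, X(-3)) - 86*Y(2) = (-2 - (-12 - 1*(-3))/(3*(1 - 3))) - 1376*2**2 = (-2 - (-12 + 3)/(3*(-2))) - 1376*4 = (-2 - (-1)*(-9)/(3*2)) - 86*64 = (-2 - 1*3/2) - 5504 = (-2 - 3/2) - 5504 = -7/2 - 5504 = -11015/2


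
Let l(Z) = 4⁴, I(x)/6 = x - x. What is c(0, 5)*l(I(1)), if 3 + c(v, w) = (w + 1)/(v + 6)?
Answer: -512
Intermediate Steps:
c(v, w) = -3 + (1 + w)/(6 + v) (c(v, w) = -3 + (w + 1)/(v + 6) = -3 + (1 + w)/(6 + v))
I(x) = 0 (I(x) = 6*(x - x) = 6*0 = 0)
l(Z) = 256
c(0, 5)*l(I(1)) = ((-17 + 5 - 3*0)/(6 + 0))*256 = ((-17 + 5 + 0)/6)*256 = ((⅙)*(-12))*256 = -2*256 = -512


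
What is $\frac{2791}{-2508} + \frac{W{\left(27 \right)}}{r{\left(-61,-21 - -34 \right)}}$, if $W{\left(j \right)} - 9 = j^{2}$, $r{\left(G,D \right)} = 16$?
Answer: $\frac{225781}{5016} \approx 45.012$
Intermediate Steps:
$W{\left(j \right)} = 9 + j^{2}$
$\frac{2791}{-2508} + \frac{W{\left(27 \right)}}{r{\left(-61,-21 - -34 \right)}} = \frac{2791}{-2508} + \frac{9 + 27^{2}}{16} = 2791 \left(- \frac{1}{2508}\right) + \left(9 + 729\right) \frac{1}{16} = - \frac{2791}{2508} + 738 \cdot \frac{1}{16} = - \frac{2791}{2508} + \frac{369}{8} = \frac{225781}{5016}$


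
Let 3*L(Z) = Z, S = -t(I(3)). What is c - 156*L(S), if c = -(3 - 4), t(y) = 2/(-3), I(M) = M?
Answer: -101/3 ≈ -33.667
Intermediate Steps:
t(y) = -2/3 (t(y) = 2*(-1/3) = -2/3)
S = 2/3 (S = -1*(-2/3) = 2/3 ≈ 0.66667)
L(Z) = Z/3
c = 1 (c = -1*(-1) = 1)
c - 156*L(S) = 1 - 52*2/3 = 1 - 156*2/9 = 1 - 104/3 = -101/3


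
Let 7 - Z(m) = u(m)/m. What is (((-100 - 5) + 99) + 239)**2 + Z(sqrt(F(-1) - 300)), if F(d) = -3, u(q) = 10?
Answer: 54296 + 10*I*sqrt(303)/303 ≈ 54296.0 + 0.57448*I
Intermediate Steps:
Z(m) = 7 - 10/m
(((-100 - 5) + 99) + 239)**2 + Z(sqrt(F(-1) - 300)) = (((-100 - 5) + 99) + 239)**2 + (7 - 10/sqrt(-3 - 300)) = ((-105 + 99) + 239)**2 + (7 - 10*(-I*sqrt(303)/303)) = (-6 + 239)**2 + (7 - 10*(-I*sqrt(303)/303)) = 233**2 + (7 - (-10)*I*sqrt(303)/303) = 54289 + (7 + 10*I*sqrt(303)/303) = 54296 + 10*I*sqrt(303)/303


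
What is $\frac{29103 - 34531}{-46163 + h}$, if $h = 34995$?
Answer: $\frac{1357}{2792} \approx 0.48603$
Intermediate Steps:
$\frac{29103 - 34531}{-46163 + h} = \frac{29103 - 34531}{-46163 + 34995} = - \frac{5428}{-11168} = \left(-5428\right) \left(- \frac{1}{11168}\right) = \frac{1357}{2792}$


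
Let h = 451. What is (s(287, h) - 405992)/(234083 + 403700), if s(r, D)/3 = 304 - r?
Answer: -405941/637783 ≈ -0.63649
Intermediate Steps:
s(r, D) = 912 - 3*r (s(r, D) = 3*(304 - r) = 912 - 3*r)
(s(287, h) - 405992)/(234083 + 403700) = ((912 - 3*287) - 405992)/(234083 + 403700) = ((912 - 861) - 405992)/637783 = (51 - 405992)*(1/637783) = -405941*1/637783 = -405941/637783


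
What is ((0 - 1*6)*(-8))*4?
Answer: 192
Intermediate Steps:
((0 - 1*6)*(-8))*4 = ((0 - 6)*(-8))*4 = -6*(-8)*4 = 48*4 = 192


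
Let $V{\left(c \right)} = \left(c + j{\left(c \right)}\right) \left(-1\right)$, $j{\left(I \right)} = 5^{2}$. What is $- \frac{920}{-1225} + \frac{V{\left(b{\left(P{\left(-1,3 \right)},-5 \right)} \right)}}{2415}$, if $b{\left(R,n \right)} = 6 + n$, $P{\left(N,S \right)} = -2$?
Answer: $\frac{12514}{16905} \approx 0.74025$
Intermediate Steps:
$j{\left(I \right)} = 25$
$V{\left(c \right)} = -25 - c$ ($V{\left(c \right)} = \left(c + 25\right) \left(-1\right) = \left(25 + c\right) \left(-1\right) = -25 - c$)
$- \frac{920}{-1225} + \frac{V{\left(b{\left(P{\left(-1,3 \right)},-5 \right)} \right)}}{2415} = - \frac{920}{-1225} + \frac{-25 - \left(6 - 5\right)}{2415} = \left(-920\right) \left(- \frac{1}{1225}\right) + \left(-25 - 1\right) \frac{1}{2415} = \frac{184}{245} + \left(-25 - 1\right) \frac{1}{2415} = \frac{184}{245} - \frac{26}{2415} = \frac{12514}{16905}$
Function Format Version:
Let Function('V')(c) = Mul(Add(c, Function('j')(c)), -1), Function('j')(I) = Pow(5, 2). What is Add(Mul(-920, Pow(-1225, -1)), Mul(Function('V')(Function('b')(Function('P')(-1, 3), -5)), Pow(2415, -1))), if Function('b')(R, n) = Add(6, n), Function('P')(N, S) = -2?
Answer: Rational(12514, 16905) ≈ 0.74025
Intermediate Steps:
Function('j')(I) = 25
Function('V')(c) = Add(-25, Mul(-1, c)) (Function('V')(c) = Mul(Add(c, 25), -1) = Mul(Add(25, c), -1) = Add(-25, Mul(-1, c)))
Add(Mul(-920, Pow(-1225, -1)), Mul(Function('V')(Function('b')(Function('P')(-1, 3), -5)), Pow(2415, -1))) = Add(Mul(-920, Pow(-1225, -1)), Mul(Add(-25, Mul(-1, Add(6, -5))), Pow(2415, -1))) = Add(Mul(-920, Rational(-1, 1225)), Mul(Add(-25, Mul(-1, 1)), Rational(1, 2415))) = Add(Rational(184, 245), Mul(Add(-25, -1), Rational(1, 2415))) = Add(Rational(184, 245), Mul(-26, Rational(1, 2415))) = Add(Rational(184, 245), Rational(-26, 2415)) = Rational(12514, 16905)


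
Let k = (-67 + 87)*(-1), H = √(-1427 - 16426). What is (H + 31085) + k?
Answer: 31065 + I*√17853 ≈ 31065.0 + 133.62*I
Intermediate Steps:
H = I*√17853 (H = √(-17853) = I*√17853 ≈ 133.62*I)
k = -20 (k = 20*(-1) = -20)
(H + 31085) + k = (I*√17853 + 31085) - 20 = (31085 + I*√17853) - 20 = 31065 + I*√17853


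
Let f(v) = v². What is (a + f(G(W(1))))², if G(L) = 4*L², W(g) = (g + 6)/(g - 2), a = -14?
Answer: 1474713604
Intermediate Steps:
W(g) = (6 + g)/(-2 + g)
(a + f(G(W(1))))² = (-14 + (4*((6 + 1)/(-2 + 1))²)²)² = (-14 + (4*(7/(-1))²)²)² = (-14 + (4*(-1*7)²)²)² = (-14 + (4*(-7)²)²)² = (-14 + (4*49)²)² = (-14 + 196²)² = (-14 + 38416)² = 38402² = 1474713604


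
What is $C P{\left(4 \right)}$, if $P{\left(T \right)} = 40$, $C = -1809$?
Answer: $-72360$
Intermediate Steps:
$C P{\left(4 \right)} = \left(-1809\right) 40 = -72360$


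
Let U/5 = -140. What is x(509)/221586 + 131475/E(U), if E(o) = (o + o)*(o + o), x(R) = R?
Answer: 602613187/8686171200 ≈ 0.069376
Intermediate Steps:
U = -700 (U = 5*(-140) = -700)
E(o) = 4*o² (E(o) = (2*o)*(2*o) = 4*o²)
x(509)/221586 + 131475/E(U) = 509/221586 + 131475/((4*(-700)²)) = 509*(1/221586) + 131475/((4*490000)) = 509/221586 + 131475/1960000 = 509/221586 + 131475*(1/1960000) = 509/221586 + 5259/78400 = 602613187/8686171200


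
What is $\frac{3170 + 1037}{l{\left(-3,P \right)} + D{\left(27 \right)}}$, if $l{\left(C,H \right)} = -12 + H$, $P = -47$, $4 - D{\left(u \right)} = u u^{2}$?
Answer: $- \frac{4207}{19738} \approx -0.21314$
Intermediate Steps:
$D{\left(u \right)} = 4 - u^{3}$ ($D{\left(u \right)} = 4 - u u^{2} = 4 - u^{3}$)
$\frac{3170 + 1037}{l{\left(-3,P \right)} + D{\left(27 \right)}} = \frac{3170 + 1037}{\left(-12 - 47\right) + \left(4 - 27^{3}\right)} = \frac{4207}{-59 + \left(4 - 19683\right)} = \frac{4207}{-59 - 19679} = \frac{4207}{-19738} = 4207 \left(- \frac{1}{19738}\right) = - \frac{4207}{19738}$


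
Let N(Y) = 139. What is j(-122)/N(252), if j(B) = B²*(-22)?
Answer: -327448/139 ≈ -2355.7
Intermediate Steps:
j(B) = -22*B²
j(-122)/N(252) = -22*(-122)²/139 = -22*14884*(1/139) = -327448*1/139 = -327448/139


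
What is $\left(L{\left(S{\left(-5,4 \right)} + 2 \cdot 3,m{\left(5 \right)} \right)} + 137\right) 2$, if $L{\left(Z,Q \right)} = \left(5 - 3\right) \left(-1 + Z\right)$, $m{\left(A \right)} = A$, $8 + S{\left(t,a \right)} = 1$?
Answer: $266$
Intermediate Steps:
$S{\left(t,a \right)} = -7$ ($S{\left(t,a \right)} = -8 + 1 = -7$)
$L{\left(Z,Q \right)} = -2 + 2 Z$ ($L{\left(Z,Q \right)} = 2 \left(-1 + Z\right) = -2 + 2 Z$)
$\left(L{\left(S{\left(-5,4 \right)} + 2 \cdot 3,m{\left(5 \right)} \right)} + 137\right) 2 = \left(\left(-2 + 2 \left(-7 + 2 \cdot 3\right)\right) + 137\right) 2 = \left(\left(-2 + 2 \left(-7 + 6\right)\right) + 137\right) 2 = \left(\left(-2 + 2 \left(-1\right)\right) + 137\right) 2 = \left(\left(-2 - 2\right) + 137\right) 2 = \left(-4 + 137\right) 2 = 133 \cdot 2 = 266$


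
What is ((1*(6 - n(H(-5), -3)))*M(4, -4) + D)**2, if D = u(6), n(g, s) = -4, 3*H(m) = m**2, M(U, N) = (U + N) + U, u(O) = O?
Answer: 2116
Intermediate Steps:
M(U, N) = N + 2*U (M(U, N) = (N + U) + U = N + 2*U)
H(m) = m**2/3
D = 6
((1*(6 - n(H(-5), -3)))*M(4, -4) + D)**2 = ((1*(6 - 1*(-4)))*(-4 + 2*4) + 6)**2 = ((1*(6 + 4))*(-4 + 8) + 6)**2 = ((1*10)*4 + 6)**2 = (10*4 + 6)**2 = (40 + 6)**2 = 46**2 = 2116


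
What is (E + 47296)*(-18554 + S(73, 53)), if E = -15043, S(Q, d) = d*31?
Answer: -545430483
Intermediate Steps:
S(Q, d) = 31*d
(E + 47296)*(-18554 + S(73, 53)) = (-15043 + 47296)*(-18554 + 31*53) = 32253*(-18554 + 1643) = 32253*(-16911) = -545430483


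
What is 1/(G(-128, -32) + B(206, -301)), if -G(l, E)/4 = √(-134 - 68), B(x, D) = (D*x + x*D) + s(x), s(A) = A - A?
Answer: I/(4*(√202 - 31003*I)) ≈ -8.0637e-6 + 3.6966e-9*I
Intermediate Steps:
s(A) = 0
B(x, D) = 2*D*x (B(x, D) = (D*x + x*D) + 0 = (D*x + D*x) + 0 = 2*D*x + 0 = 2*D*x)
G(l, E) = -4*I*√202 (G(l, E) = -4*√(-134 - 68) = -4*I*√202)
1/(G(-128, -32) + B(206, -301)) = 1/(-4*I*√202 + 2*(-301)*206) = 1/(-4*I*√202 - 124012) = 1/(-124012 - 4*I*√202)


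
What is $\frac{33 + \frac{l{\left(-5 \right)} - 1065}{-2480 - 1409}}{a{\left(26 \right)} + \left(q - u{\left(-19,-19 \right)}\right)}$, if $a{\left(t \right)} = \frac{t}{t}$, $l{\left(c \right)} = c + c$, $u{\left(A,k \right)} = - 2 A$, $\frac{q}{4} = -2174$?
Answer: $- \frac{129412}{33962637} \approx -0.0038104$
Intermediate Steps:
$q = -8696$ ($q = 4 \left(-2174\right) = -8696$)
$l{\left(c \right)} = 2 c$
$a{\left(t \right)} = 1$
$\frac{33 + \frac{l{\left(-5 \right)} - 1065}{-2480 - 1409}}{a{\left(26 \right)} + \left(q - u{\left(-19,-19 \right)}\right)} = \frac{33 + \frac{2 \left(-5\right) - 1065}{-2480 - 1409}}{1 - \left(8696 - -38\right)} = \frac{33 + \frac{-10 - 1065}{-3889}}{1 - 8734} = \frac{33 - - \frac{1075}{3889}}{1 - 8734} = \frac{33 + \frac{1075}{3889}}{1 - 8734} = \frac{129412}{3889 \left(-8733\right)} = \frac{129412}{3889} \left(- \frac{1}{8733}\right) = - \frac{129412}{33962637}$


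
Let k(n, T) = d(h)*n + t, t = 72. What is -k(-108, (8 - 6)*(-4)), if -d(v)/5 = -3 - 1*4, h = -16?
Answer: 3708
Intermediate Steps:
d(v) = 35 (d(v) = -5*(-3 - 1*4) = -5*(-3 - 4) = -5*(-7) = 35)
k(n, T) = 72 + 35*n (k(n, T) = 35*n + 72 = 72 + 35*n)
-k(-108, (8 - 6)*(-4)) = -(72 + 35*(-108)) = -(72 - 3780) = -1*(-3708) = 3708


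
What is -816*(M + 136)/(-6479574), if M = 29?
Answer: 22440/1079929 ≈ 0.020779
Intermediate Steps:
-816*(M + 136)/(-6479574) = -816*(29 + 136)/(-6479574) = -816*165*(-1/6479574) = -134640*(-1/6479574) = 22440/1079929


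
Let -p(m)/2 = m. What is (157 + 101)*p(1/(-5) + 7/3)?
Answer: -5504/5 ≈ -1100.8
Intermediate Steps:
p(m) = -2*m
(157 + 101)*p(1/(-5) + 7/3) = (157 + 101)*(-2*(1/(-5) + 7/3)) = 258*(-2*(1*(-⅕) + 7*(⅓))) = 258*(-2*(-⅕ + 7/3)) = 258*(-2*32/15) = 258*(-64/15) = -5504/5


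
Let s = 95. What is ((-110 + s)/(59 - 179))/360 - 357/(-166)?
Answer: 514163/239040 ≈ 2.1509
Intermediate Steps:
((-110 + s)/(59 - 179))/360 - 357/(-166) = ((-110 + 95)/(59 - 179))/360 - 357/(-166) = -15/(-120)*(1/360) - 357*(-1/166) = -15*(-1/120)*(1/360) + 357/166 = (⅛)*(1/360) + 357/166 = 1/2880 + 357/166 = 514163/239040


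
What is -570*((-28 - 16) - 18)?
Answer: 35340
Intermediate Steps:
-570*((-28 - 16) - 18) = -570*(-44 - 18) = -570*(-62) = 35340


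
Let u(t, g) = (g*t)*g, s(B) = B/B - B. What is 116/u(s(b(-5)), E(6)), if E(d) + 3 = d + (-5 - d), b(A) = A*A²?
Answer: 29/2016 ≈ 0.014385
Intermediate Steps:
b(A) = A³
E(d) = -8 (E(d) = -3 + (d + (-5 - d)) = -3 - 5 = -8)
s(B) = 1 - B
u(t, g) = t*g²
116/u(s(b(-5)), E(6)) = 116/(((1 - 1*(-5)³)*(-8)²)) = 116/(((1 - 1*(-125))*64)) = 116/(((1 + 125)*64)) = 116/((126*64)) = 116/8064 = 116*(1/8064) = 29/2016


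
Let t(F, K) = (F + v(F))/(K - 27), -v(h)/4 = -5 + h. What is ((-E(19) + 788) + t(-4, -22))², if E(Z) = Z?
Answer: 1417447201/2401 ≈ 5.9036e+5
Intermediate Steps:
v(h) = 20 - 4*h (v(h) = -4*(-5 + h) = 20 - 4*h)
t(F, K) = (20 - 3*F)/(-27 + K) (t(F, K) = (F + (20 - 4*F))/(K - 27) = (20 - 3*F)/(-27 + K))
((-E(19) + 788) + t(-4, -22))² = ((-1*19 + 788) + (20 - 3*(-4))/(-27 - 22))² = ((-19 + 788) + (20 + 12)/(-49))² = (769 - 1/49*32)² = (769 - 32/49)² = (37649/49)² = 1417447201/2401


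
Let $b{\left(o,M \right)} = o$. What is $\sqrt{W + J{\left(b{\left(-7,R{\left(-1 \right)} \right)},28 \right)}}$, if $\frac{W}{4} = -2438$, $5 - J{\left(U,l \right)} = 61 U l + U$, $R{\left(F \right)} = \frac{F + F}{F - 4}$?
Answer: $2 \sqrt{554} \approx 47.074$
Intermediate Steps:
$R{\left(F \right)} = \frac{2 F}{-4 + F}$
$J{\left(U,l \right)} = 5 - U - 61 U l$ ($J{\left(U,l \right)} = 5 - \left(61 U l + U\right) = 5 - \left(U + 61 U l\right) = 5 - U - 61 U l$)
$W = -9752$ ($W = 4 \left(-2438\right) = -9752$)
$\sqrt{W + J{\left(b{\left(-7,R{\left(-1 \right)} \right)},28 \right)}} = \sqrt{-9752 - \left(-12 - 11956\right)} = \sqrt{-9752 + \left(5 + 7 + 11956\right)} = \sqrt{-9752 + 11968} = \sqrt{2216} = 2 \sqrt{554}$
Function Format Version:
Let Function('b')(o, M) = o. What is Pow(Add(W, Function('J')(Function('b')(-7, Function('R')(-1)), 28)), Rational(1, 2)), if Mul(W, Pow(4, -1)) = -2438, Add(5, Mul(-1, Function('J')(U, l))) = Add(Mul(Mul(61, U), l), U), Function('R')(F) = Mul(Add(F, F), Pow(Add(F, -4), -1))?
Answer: Mul(2, Pow(554, Rational(1, 2))) ≈ 47.074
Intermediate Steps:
Function('R')(F) = Mul(2, F, Pow(Add(-4, F), -1)) (Function('R')(F) = Mul(Mul(2, F), Pow(Add(-4, F), -1)) = Mul(2, F, Pow(Add(-4, F), -1)))
Function('J')(U, l) = Add(5, Mul(-1, U), Mul(-61, U, l)) (Function('J')(U, l) = Add(5, Mul(-1, Add(Mul(Mul(61, U), l), U))) = Add(5, Mul(-1, Add(Mul(61, U, l), U))) = Add(5, Mul(-1, Add(U, Mul(61, U, l)))) = Add(5, Add(Mul(-1, U), Mul(-61, U, l))) = Add(5, Mul(-1, U), Mul(-61, U, l)))
W = -9752 (W = Mul(4, -2438) = -9752)
Pow(Add(W, Function('J')(Function('b')(-7, Function('R')(-1)), 28)), Rational(1, 2)) = Pow(Add(-9752, Add(5, Mul(-1, -7), Mul(-61, -7, 28))), Rational(1, 2)) = Pow(Add(-9752, Add(5, 7, 11956)), Rational(1, 2)) = Pow(Add(-9752, 11968), Rational(1, 2)) = Pow(2216, Rational(1, 2)) = Mul(2, Pow(554, Rational(1, 2)))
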